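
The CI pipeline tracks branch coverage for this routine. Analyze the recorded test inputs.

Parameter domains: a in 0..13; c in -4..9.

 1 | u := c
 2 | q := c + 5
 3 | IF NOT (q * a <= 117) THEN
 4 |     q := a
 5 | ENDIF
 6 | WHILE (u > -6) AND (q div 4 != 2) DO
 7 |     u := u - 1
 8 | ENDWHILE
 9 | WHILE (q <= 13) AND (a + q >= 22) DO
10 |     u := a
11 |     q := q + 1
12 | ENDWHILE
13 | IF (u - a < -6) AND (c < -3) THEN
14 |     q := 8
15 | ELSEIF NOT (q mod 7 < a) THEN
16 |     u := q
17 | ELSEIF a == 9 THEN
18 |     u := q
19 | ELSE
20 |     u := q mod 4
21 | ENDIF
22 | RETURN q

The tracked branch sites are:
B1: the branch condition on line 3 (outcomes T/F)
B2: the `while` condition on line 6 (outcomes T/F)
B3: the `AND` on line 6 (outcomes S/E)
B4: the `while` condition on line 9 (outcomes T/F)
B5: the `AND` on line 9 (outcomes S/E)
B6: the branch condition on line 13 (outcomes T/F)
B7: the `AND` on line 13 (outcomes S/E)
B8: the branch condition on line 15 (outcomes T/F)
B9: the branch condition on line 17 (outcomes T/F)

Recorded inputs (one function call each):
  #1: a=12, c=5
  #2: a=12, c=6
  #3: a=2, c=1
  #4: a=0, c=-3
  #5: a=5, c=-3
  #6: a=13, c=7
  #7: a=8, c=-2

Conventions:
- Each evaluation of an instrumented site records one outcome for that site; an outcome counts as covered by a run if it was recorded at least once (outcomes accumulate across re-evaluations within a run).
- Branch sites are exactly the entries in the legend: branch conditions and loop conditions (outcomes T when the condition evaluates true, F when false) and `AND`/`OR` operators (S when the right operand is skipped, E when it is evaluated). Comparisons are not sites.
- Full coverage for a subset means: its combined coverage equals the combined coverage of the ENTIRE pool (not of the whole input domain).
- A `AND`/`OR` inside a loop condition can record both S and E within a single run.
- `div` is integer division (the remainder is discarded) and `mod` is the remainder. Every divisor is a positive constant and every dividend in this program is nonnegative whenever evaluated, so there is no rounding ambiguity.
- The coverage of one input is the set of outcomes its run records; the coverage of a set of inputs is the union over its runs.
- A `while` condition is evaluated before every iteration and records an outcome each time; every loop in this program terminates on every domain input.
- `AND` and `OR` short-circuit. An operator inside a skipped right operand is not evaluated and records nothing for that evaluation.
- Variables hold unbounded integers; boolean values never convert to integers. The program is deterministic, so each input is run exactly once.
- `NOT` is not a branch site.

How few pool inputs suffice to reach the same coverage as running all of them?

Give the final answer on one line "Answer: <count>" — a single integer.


run #1 (a=12, c=5) runs B1->T, B3->E, B2->T, B3->E, B2->T, B3->E, B2->T, B3->E, B2->T, B3->E, B2->T, B3->E, B2->T, B3->E, ...; records B1=T, B2=T, B2=F, B3=S, B3=E, B4=T, B4=F, B5=S, B5=E, B6=F, B7=S, B8=F, B9=F
run #2 (a=12, c=6) runs B1->T, B3->E, B2->T, B3->E, B2->T, B3->E, B2->T, B3->E, B2->T, B3->E, B2->T, B3->E, B2->T, B3->E, ...; records B1=T, B2=T, B2=F, B3=S, B3=E, B4=T, B4=F, B5=S, B5=E, B6=F, B7=S, B8=F, B9=F
run #3 (a=2, c=1) runs B1->F, B3->E, B2->T, B3->E, B2->T, B3->E, B2->T, B3->E, B2->T, B3->E, B2->T, B3->E, B2->T, B3->E, ...; records B1=F, B2=T, B2=F, B3=S, B3=E, B4=F, B5=E, B6=F, B7=E, B8=T
run #4 (a=0, c=-3) runs B1->F, B3->E, B2->T, B3->E, B2->T, B3->E, B2->T, B3->S, B2->F, B5->E, B4->F, B7->S, B6->F, B8->T; records B1=F, B2=T, B2=F, B3=S, B3=E, B4=F, B5=E, B6=F, B7=S, B8=T
run #5 (a=5, c=-3) runs B1->F, B3->E, B2->T, B3->E, B2->T, B3->E, B2->T, B3->S, B2->F, B5->E, B4->F, B7->E, B6->F, B8->F, ...; records B1=F, B2=T, B2=F, B3=S, B3=E, B4=F, B5=E, B6=F, B7=E, B8=F, B9=F
run #6 (a=13, c=7) runs B1->T, B3->E, B2->T, B3->E, B2->T, B3->E, B2->T, B3->E, B2->T, B3->E, B2->T, B3->E, B2->T, B3->E, ...; records B1=T, B2=T, B2=F, B3=S, B3=E, B4=T, B4=F, B5=S, B5=E, B6=F, B7=S, B8=F, B9=F
run #7 (a=8, c=-2) runs B1->F, B3->E, B2->T, B3->E, B2->T, B3->E, B2->T, B3->E, B2->T, B3->S, B2->F, B5->E, B4->F, B7->E, ...; records B1=F, B2=T, B2=F, B3=S, B3=E, B4=F, B5=E, B6=F, B7=E, B8=F, B9=F
pool-wide coverage (16 outcomes): B1=T, B1=F, B2=T, B2=F, B3=S, B3=E, B4=T, B4=F, B5=S, B5=E, B6=F, B7=S, B7=E, B8=T, B8=F, B9=F
size 1 is not enough: best union over all size-1 subsets is 13/16
the canonical winner is {1, 3}: size 2, full 16-outcome coverage, earliest index list among size-2 covers
Answer: 2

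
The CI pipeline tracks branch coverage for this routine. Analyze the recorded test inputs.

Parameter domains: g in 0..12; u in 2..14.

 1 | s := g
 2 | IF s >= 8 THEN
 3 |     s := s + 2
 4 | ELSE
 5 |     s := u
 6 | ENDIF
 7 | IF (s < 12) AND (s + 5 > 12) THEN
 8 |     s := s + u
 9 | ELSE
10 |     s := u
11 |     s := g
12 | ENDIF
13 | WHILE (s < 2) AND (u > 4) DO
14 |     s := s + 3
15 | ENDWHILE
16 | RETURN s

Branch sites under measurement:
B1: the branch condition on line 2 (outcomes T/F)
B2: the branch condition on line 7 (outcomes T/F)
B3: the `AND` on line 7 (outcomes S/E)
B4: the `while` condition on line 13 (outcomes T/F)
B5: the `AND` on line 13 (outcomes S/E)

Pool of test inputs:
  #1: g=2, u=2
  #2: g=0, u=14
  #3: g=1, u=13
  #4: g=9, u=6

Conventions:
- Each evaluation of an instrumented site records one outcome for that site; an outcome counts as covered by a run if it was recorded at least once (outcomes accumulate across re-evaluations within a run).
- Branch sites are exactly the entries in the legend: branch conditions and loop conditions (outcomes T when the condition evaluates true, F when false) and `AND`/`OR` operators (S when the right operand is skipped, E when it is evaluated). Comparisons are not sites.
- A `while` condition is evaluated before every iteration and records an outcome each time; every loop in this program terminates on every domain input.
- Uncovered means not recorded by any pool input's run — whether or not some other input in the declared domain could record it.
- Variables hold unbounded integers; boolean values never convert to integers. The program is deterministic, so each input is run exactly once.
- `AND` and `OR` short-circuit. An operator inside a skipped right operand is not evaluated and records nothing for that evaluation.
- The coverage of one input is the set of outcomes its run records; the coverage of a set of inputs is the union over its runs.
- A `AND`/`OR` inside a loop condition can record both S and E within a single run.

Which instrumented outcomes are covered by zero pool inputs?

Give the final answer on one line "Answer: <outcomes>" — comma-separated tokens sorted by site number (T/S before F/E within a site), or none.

run #1 (g=2, u=2) runs B1->F, B3->E, B2->F, B5->S, B4->F; records B1=F, B2=F, B3=E, B4=F, B5=S
run #2 (g=0, u=14) runs B1->F, B3->S, B2->F, B5->E, B4->T, B5->S, B4->F; records B1=F, B2=F, B3=S, B4=T, B4=F, B5=S, B5=E
run #3 (g=1, u=13) runs B1->F, B3->S, B2->F, B5->E, B4->T, B5->S, B4->F; records B1=F, B2=F, B3=S, B4=T, B4=F, B5=S, B5=E
run #4 (g=9, u=6) runs B1->T, B3->E, B2->T, B5->S, B4->F; records B1=T, B2=T, B3=E, B4=F, B5=S
union over the pool: B1=T, B1=F, B2=T, B2=F, B3=S, B3=E, B4=T, B4=F, B5=S, B5=E
uncovered (0 of 10): none

Answer: none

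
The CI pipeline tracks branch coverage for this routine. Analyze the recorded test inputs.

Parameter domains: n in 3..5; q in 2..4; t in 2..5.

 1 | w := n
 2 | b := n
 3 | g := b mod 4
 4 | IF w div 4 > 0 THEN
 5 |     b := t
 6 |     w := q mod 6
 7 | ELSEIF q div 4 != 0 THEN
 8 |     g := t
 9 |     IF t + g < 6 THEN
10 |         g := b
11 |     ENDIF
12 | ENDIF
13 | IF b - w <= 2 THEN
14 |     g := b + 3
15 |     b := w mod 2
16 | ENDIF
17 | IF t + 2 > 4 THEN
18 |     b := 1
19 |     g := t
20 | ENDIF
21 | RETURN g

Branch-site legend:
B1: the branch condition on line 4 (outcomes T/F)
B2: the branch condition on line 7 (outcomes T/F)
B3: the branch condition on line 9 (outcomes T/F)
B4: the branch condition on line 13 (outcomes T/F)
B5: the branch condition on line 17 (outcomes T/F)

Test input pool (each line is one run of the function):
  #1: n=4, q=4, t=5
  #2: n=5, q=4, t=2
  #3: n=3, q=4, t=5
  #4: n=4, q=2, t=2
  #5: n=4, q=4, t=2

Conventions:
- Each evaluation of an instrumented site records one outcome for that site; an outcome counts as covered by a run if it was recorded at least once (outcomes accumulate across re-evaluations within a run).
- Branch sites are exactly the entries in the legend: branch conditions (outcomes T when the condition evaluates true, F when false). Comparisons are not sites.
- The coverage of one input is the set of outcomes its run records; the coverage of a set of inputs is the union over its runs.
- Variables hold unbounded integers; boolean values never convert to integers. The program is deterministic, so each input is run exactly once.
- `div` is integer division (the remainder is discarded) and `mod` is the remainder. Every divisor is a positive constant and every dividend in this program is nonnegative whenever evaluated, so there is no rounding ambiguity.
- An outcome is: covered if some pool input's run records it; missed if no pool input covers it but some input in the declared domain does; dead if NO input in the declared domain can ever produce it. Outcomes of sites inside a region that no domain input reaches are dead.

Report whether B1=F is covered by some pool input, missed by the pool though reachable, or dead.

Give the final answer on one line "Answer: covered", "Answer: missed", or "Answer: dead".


B1=F is recorded by pool input(s) 3 -> covered
Answer: covered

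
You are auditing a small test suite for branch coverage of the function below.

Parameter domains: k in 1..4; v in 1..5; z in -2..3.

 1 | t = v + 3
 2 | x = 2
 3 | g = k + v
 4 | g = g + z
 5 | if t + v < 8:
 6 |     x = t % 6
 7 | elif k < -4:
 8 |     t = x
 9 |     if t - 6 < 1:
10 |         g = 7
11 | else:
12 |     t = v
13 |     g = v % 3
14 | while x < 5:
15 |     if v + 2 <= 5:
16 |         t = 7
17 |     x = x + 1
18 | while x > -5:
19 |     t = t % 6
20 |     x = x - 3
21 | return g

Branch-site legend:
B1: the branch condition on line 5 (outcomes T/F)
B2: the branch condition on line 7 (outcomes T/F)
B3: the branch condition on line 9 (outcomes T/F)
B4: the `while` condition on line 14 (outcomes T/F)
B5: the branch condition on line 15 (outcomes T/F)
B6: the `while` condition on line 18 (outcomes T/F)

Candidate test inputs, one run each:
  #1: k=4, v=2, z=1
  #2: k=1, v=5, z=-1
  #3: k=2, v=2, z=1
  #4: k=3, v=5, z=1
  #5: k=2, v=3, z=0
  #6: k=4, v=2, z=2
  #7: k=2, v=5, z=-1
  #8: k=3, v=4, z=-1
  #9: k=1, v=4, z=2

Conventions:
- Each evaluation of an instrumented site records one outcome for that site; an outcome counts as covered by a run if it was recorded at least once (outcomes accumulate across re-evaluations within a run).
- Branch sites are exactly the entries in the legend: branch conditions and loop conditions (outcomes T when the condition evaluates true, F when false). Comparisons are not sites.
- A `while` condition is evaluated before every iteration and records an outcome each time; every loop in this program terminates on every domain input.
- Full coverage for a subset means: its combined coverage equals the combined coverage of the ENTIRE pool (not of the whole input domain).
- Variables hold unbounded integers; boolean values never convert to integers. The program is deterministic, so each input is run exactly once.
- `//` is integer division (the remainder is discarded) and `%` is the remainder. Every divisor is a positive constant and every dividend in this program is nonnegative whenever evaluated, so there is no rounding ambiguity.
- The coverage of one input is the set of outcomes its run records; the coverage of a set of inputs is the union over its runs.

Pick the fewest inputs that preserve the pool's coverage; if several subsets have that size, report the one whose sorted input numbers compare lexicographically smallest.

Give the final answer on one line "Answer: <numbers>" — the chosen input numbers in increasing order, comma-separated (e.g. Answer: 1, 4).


input #1, k=4, v=2, z=1: events B1->T, B4->F, B6->T, B6->T, B6->T, B6->T, B6->F; outcomes B1=T, B4=F, B6=T, B6=F
input #2, k=1, v=5, z=-1: events B1->F, B2->F, B4->T, B5->F, B4->T, B5->F, B4->T, B5->F, B4->F, B6->T, B6->T, B6->T, B6->T, B6->F; outcomes B1=F, B2=F, B4=T, B4=F, B5=F, B6=T, B6=F
input #3, k=2, v=2, z=1: events B1->T, B4->F, B6->T, B6->T, B6->T, B6->T, B6->F; outcomes B1=T, B4=F, B6=T, B6=F
input #4, k=3, v=5, z=1: events B1->F, B2->F, B4->T, B5->F, B4->T, B5->F, B4->T, B5->F, B4->F, B6->T, B6->T, B6->T, B6->T, B6->F; outcomes B1=F, B2=F, B4=T, B4=F, B5=F, B6=T, B6=F
input #5, k=2, v=3, z=0: events B1->F, B2->F, B4->T, B5->T, B4->T, B5->T, B4->T, B5->T, B4->F, B6->T, B6->T, B6->T, B6->T, B6->F; outcomes B1=F, B2=F, B4=T, B4=F, B5=T, B6=T, B6=F
input #6, k=4, v=2, z=2: events B1->T, B4->F, B6->T, B6->T, B6->T, B6->T, B6->F; outcomes B1=T, B4=F, B6=T, B6=F
input #7, k=2, v=5, z=-1: events B1->F, B2->F, B4->T, B5->F, B4->T, B5->F, B4->T, B5->F, B4->F, B6->T, B6->T, B6->T, B6->T, B6->F; outcomes B1=F, B2=F, B4=T, B4=F, B5=F, B6=T, B6=F
input #8, k=3, v=4, z=-1: events B1->F, B2->F, B4->T, B5->F, B4->T, B5->F, B4->T, B5->F, B4->F, B6->T, B6->T, B6->T, B6->T, B6->F; outcomes B1=F, B2=F, B4=T, B4=F, B5=F, B6=T, B6=F
input #9, k=1, v=4, z=2: events B1->F, B2->F, B4->T, B5->F, B4->T, B5->F, B4->T, B5->F, B4->F, B6->T, B6->T, B6->T, B6->T, B6->F; outcomes B1=F, B2=F, B4=T, B4=F, B5=F, B6=T, B6=F
the full pool covers 9 outcomes: B1=T, B1=F, B2=F, B4=T, B4=F, B5=T, B5=F, B6=T, B6=F
every size-1 subset falls short of the 9 outcomes (best: 7/9)
every size-2 subset falls short of the 9 outcomes (best: 8/9)
inputs {1, 2, 5} (size 3) cover everything; no size-3 subset with a lexicographically smaller index list covers all 9
Answer: 1, 2, 5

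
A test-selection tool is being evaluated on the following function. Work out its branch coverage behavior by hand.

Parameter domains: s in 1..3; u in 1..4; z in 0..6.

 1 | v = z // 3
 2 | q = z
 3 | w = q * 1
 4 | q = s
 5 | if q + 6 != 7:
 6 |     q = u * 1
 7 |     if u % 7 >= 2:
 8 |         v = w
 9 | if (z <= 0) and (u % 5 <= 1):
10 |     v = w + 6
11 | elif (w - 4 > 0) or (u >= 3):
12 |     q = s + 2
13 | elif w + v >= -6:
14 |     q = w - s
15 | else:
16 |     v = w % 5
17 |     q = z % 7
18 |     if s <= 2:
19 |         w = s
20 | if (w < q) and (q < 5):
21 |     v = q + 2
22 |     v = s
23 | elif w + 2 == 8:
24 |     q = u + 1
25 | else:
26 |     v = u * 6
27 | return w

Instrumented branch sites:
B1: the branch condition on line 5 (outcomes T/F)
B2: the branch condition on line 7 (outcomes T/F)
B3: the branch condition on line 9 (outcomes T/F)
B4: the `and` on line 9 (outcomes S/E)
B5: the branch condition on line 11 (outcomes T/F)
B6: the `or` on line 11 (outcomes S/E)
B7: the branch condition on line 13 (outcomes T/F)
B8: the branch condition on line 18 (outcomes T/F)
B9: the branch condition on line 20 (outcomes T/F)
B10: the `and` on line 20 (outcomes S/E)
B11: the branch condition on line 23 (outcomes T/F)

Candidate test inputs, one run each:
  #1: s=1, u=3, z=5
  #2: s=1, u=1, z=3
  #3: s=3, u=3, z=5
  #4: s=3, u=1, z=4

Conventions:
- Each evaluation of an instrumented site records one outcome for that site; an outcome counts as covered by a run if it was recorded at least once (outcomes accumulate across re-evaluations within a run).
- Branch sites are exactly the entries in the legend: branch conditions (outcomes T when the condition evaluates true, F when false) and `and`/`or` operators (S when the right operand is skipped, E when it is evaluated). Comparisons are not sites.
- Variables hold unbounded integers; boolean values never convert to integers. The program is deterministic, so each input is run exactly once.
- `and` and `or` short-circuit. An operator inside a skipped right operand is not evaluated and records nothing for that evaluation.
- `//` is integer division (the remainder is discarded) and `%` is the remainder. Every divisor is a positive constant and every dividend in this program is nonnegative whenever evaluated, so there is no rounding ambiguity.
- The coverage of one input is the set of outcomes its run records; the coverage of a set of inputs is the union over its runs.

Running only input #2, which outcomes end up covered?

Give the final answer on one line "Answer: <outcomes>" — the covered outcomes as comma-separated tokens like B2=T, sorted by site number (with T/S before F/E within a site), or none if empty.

Simulating input #2 (s=1, u=1, z=3) step by step:
  B1->F, B4->S, B3->F, B6->E, B5->F, B7->T, B10->S, B9->F, B11->F
distinct outcomes covered: B1=F, B3=F, B4=S, B5=F, B6=E, B7=T, B9=F, B10=S, B11=F

Answer: B1=F, B3=F, B4=S, B5=F, B6=E, B7=T, B9=F, B10=S, B11=F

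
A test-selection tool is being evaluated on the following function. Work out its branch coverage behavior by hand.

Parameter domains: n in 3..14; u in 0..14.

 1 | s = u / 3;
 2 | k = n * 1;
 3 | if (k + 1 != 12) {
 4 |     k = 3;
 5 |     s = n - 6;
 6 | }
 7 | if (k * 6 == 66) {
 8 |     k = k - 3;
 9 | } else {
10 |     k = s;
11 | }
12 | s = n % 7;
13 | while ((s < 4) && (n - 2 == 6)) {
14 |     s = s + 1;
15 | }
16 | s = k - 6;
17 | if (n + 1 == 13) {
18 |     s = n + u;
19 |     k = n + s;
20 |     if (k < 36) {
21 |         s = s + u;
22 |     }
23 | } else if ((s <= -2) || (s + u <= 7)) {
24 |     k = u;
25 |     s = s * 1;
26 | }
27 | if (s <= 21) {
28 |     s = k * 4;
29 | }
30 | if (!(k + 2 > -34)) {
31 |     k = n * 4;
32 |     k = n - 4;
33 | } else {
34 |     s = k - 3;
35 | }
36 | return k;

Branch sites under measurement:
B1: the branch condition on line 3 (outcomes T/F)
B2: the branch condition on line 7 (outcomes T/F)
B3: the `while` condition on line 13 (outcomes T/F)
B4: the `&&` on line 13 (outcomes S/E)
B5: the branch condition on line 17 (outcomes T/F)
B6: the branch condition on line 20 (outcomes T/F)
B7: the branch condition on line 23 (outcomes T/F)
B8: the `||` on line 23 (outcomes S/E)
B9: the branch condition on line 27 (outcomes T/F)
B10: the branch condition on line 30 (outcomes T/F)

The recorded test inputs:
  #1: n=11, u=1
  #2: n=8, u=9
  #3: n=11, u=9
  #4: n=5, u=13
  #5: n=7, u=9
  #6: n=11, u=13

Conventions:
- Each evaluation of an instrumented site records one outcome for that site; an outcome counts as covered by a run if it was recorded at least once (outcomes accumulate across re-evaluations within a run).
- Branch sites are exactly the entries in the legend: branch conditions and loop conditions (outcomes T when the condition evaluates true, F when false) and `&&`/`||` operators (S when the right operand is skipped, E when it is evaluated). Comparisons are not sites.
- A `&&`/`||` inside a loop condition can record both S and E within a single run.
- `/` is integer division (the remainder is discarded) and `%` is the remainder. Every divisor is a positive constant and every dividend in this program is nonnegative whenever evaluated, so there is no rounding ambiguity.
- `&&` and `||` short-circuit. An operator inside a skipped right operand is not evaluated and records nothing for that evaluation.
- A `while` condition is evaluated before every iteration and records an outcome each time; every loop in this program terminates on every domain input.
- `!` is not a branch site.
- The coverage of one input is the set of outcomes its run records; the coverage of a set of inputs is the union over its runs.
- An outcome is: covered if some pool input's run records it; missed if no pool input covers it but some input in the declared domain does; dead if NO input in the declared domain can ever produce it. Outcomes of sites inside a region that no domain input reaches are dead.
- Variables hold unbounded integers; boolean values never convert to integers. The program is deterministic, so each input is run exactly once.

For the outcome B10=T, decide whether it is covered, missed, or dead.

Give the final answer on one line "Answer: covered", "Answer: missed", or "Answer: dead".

no pool input records B10=T
checking all 180 inputs in the declared domain: B10=T is never recorded -> dead

Answer: dead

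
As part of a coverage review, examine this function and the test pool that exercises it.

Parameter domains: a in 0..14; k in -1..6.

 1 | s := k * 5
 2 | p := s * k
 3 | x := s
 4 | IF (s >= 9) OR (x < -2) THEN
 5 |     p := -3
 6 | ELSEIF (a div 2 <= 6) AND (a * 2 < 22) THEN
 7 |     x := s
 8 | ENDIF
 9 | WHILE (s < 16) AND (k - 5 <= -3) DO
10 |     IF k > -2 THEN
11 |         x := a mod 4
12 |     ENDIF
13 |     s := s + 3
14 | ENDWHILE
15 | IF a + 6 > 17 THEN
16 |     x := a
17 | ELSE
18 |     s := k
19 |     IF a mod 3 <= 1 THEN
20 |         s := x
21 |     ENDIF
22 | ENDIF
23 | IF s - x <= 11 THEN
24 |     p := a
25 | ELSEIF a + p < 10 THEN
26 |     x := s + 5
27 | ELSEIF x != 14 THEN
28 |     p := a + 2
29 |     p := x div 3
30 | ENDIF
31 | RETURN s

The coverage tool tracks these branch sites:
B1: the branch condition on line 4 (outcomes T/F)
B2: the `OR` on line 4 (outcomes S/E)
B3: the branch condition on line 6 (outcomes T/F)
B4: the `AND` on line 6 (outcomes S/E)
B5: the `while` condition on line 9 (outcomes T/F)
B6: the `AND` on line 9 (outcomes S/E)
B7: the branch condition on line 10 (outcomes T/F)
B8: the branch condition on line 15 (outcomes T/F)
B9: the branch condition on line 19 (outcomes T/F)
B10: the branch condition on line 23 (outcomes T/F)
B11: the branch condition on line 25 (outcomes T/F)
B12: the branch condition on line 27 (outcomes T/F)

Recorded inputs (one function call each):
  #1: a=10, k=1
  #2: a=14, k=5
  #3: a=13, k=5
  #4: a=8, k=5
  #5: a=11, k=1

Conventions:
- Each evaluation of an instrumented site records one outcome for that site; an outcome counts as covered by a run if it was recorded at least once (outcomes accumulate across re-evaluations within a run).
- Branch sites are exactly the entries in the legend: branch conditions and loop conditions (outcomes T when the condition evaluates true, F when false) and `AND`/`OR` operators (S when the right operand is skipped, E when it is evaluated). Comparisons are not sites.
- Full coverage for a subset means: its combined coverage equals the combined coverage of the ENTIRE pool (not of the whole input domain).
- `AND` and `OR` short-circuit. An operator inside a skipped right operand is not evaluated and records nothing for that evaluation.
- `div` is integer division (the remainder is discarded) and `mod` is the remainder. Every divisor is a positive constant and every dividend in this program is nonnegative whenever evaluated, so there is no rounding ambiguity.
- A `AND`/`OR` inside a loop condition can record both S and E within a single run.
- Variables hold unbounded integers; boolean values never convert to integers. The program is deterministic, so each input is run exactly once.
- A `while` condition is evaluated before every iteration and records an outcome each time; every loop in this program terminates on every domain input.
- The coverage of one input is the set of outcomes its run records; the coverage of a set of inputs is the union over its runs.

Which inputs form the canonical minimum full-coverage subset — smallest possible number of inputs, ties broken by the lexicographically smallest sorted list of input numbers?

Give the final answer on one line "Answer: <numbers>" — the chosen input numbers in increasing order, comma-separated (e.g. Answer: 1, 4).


input #1 (a=10, k=1): covers B1=F, B2=E, B3=T, B4=E, B5=T, B5=F, B6=S, B6=E, B7=T, B8=F, B9=T, B10=T
input #2 (a=14, k=5): covers B1=T, B2=S, B5=F, B6=S, B8=T, B10=T
input #3 (a=13, k=5): covers B1=T, B2=S, B5=F, B6=S, B8=T, B10=F, B11=F, B12=T
input #4 (a=8, k=5): covers B1=T, B2=S, B5=F, B6=S, B8=F, B9=F, B10=T
input #5 (a=11, k=1): covers B1=F, B2=E, B3=F, B4=E, B5=T, B5=F, B6=S, B6=E, B7=T, B8=F, B9=F, B10=T
the full pool covers 20 outcomes: B1=T, B1=F, B2=S, B2=E, B3=T, B3=F, B4=E, B5=T, B5=F, B6=S, B6=E, B7=T, B8=T, B8=F, B9=T, B9=F, B10=T, B10=F, B11=F, B12=T
every size-1 subset falls short of the 20 outcomes (best: 12/20)
every size-2 subset falls short of the 20 outcomes (best: 18/20)
at size 3, {1, 3, 5} reaches all 20 outcomes; every lexicographically earlier size-3 subset fails
Answer: 1, 3, 5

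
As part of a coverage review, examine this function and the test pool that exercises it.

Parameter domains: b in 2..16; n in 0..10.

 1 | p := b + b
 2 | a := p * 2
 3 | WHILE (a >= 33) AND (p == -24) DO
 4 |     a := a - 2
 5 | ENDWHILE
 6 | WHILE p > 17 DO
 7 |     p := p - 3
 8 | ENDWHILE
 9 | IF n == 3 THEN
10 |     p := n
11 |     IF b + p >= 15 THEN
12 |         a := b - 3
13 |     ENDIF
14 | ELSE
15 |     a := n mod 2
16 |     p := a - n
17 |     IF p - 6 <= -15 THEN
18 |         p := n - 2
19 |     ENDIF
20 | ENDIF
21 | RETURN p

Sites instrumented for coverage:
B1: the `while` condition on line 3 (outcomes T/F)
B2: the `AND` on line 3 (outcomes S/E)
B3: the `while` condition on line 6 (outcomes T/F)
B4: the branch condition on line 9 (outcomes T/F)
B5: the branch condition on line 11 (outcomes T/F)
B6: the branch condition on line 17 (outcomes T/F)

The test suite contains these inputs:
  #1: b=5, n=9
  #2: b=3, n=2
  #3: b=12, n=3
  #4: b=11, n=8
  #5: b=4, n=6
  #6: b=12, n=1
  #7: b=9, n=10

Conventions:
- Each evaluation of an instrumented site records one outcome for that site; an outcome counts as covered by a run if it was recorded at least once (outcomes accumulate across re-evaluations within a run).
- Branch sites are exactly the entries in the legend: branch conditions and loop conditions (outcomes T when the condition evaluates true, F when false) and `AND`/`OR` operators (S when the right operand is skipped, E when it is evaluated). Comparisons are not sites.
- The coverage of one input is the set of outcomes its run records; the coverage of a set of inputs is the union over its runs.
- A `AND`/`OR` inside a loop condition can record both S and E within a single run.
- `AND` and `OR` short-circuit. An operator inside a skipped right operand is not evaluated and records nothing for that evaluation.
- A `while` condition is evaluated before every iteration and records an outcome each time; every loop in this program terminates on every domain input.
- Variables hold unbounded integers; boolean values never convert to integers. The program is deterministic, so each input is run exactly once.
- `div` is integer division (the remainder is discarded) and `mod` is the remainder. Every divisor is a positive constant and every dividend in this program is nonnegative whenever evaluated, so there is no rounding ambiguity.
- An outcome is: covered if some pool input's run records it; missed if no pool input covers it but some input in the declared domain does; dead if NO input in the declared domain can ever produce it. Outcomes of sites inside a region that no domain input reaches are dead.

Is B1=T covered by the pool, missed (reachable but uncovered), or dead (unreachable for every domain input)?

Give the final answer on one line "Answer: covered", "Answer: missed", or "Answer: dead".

no pool input records B1=T
checking all 165 inputs in the declared domain: B1=T is never recorded -> dead

Answer: dead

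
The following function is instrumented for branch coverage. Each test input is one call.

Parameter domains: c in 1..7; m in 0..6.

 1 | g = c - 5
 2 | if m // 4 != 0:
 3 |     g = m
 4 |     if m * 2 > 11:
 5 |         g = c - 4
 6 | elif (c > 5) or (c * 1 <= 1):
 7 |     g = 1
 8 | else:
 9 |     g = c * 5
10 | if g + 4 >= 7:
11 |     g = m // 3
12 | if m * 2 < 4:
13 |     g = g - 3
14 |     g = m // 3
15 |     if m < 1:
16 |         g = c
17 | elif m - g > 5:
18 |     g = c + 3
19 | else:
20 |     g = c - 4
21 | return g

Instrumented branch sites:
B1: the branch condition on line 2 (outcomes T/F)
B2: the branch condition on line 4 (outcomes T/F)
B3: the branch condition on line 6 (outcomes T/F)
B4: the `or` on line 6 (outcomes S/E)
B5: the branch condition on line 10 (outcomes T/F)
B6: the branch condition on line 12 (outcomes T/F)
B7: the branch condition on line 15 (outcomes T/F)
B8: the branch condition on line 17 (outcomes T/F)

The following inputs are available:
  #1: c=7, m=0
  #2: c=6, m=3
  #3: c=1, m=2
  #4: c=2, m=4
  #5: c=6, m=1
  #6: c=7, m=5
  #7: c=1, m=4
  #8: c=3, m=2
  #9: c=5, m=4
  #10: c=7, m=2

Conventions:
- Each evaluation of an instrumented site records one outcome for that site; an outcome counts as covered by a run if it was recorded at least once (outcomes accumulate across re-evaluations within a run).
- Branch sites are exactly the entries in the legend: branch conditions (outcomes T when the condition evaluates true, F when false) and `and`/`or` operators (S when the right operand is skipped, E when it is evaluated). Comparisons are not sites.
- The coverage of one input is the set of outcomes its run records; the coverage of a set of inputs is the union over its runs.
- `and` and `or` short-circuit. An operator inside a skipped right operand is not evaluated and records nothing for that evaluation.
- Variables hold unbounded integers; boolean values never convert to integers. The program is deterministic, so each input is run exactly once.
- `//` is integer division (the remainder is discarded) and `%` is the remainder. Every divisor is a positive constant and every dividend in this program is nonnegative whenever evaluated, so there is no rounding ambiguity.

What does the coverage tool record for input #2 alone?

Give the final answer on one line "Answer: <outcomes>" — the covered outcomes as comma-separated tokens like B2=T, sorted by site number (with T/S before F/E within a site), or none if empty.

Running input #2 (c=6, m=3), event by event:
  B1->F, B4->S, B3->T, B5->F, B6->F, B8->F
as a set, this run covers: B1=F, B3=T, B4=S, B5=F, B6=F, B8=F

Answer: B1=F, B3=T, B4=S, B5=F, B6=F, B8=F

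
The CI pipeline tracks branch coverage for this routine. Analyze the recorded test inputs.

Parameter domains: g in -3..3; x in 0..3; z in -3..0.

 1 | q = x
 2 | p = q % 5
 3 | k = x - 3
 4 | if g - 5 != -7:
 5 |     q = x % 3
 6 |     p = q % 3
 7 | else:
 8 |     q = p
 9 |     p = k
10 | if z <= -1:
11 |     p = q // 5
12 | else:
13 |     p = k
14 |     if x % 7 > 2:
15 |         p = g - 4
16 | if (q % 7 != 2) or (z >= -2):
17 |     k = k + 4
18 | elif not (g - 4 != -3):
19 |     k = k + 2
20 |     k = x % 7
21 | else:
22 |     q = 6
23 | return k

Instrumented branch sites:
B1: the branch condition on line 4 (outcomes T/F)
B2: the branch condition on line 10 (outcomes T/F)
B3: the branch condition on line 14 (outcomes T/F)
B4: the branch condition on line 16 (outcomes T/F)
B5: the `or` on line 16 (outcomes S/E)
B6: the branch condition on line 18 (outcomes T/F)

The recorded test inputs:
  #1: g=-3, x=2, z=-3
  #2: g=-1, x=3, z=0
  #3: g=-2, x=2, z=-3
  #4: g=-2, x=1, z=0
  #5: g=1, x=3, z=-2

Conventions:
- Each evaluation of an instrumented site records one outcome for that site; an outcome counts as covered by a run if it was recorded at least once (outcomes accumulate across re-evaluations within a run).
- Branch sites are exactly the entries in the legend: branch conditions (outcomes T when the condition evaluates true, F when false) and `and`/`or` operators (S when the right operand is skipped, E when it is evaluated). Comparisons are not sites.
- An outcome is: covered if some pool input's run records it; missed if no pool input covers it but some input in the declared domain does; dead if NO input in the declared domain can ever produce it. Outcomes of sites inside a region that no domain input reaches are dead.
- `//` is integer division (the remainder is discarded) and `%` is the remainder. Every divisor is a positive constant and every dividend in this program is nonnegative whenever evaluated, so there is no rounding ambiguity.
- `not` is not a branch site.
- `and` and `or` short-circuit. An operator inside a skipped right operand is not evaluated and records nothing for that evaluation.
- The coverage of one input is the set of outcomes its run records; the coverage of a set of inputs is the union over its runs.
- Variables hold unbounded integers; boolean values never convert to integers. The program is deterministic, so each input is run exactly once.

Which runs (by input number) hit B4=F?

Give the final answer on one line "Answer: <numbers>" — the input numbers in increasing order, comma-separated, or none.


input #1 (g=-3, x=2, z=-3): records B4=F
input #2 (g=-1, x=3, z=0): does not record B4=F
input #3 (g=-2, x=2, z=-3): records B4=F
input #4 (g=-2, x=1, z=0): does not record B4=F
input #5 (g=1, x=3, z=-2): does not record B4=F
Answer: 1, 3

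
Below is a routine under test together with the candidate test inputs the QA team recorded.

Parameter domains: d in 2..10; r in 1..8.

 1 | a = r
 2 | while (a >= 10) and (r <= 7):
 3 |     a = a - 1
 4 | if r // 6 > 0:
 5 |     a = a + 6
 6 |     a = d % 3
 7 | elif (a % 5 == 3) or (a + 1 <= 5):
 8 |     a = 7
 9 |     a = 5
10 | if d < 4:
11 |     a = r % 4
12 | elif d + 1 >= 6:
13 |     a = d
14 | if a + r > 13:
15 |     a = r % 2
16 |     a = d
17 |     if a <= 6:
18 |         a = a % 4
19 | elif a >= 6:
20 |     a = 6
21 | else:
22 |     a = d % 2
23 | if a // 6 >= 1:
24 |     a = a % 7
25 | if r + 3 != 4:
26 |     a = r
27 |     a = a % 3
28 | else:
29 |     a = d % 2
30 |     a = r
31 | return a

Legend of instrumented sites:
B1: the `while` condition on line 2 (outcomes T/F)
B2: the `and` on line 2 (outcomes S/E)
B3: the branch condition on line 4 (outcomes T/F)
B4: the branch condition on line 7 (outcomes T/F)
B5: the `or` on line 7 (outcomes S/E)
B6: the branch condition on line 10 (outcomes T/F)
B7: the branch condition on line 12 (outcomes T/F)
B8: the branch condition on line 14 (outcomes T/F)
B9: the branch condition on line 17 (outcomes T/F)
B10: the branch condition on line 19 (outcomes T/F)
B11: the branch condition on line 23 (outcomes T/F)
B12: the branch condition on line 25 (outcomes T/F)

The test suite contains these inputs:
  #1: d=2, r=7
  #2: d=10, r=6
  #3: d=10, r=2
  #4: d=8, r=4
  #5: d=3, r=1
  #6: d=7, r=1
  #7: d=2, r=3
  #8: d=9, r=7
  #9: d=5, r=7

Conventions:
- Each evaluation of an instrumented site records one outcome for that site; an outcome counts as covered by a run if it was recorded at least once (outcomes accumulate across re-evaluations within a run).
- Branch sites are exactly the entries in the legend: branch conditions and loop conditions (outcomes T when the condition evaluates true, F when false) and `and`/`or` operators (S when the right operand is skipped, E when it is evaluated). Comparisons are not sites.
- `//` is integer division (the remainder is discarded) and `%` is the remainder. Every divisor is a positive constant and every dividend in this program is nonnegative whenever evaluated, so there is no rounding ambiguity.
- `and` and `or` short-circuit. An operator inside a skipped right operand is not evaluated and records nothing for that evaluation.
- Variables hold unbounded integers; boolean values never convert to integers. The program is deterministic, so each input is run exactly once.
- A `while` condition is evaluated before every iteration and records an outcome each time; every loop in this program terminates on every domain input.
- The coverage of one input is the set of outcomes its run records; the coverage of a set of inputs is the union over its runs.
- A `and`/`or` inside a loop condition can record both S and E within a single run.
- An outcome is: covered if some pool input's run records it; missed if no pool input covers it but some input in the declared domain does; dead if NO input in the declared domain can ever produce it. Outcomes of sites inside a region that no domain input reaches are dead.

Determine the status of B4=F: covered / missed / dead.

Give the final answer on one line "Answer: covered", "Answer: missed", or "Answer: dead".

no pool input records B4=F
but domain input (d=2, r=5) does record it -> reachable, so missed

Answer: missed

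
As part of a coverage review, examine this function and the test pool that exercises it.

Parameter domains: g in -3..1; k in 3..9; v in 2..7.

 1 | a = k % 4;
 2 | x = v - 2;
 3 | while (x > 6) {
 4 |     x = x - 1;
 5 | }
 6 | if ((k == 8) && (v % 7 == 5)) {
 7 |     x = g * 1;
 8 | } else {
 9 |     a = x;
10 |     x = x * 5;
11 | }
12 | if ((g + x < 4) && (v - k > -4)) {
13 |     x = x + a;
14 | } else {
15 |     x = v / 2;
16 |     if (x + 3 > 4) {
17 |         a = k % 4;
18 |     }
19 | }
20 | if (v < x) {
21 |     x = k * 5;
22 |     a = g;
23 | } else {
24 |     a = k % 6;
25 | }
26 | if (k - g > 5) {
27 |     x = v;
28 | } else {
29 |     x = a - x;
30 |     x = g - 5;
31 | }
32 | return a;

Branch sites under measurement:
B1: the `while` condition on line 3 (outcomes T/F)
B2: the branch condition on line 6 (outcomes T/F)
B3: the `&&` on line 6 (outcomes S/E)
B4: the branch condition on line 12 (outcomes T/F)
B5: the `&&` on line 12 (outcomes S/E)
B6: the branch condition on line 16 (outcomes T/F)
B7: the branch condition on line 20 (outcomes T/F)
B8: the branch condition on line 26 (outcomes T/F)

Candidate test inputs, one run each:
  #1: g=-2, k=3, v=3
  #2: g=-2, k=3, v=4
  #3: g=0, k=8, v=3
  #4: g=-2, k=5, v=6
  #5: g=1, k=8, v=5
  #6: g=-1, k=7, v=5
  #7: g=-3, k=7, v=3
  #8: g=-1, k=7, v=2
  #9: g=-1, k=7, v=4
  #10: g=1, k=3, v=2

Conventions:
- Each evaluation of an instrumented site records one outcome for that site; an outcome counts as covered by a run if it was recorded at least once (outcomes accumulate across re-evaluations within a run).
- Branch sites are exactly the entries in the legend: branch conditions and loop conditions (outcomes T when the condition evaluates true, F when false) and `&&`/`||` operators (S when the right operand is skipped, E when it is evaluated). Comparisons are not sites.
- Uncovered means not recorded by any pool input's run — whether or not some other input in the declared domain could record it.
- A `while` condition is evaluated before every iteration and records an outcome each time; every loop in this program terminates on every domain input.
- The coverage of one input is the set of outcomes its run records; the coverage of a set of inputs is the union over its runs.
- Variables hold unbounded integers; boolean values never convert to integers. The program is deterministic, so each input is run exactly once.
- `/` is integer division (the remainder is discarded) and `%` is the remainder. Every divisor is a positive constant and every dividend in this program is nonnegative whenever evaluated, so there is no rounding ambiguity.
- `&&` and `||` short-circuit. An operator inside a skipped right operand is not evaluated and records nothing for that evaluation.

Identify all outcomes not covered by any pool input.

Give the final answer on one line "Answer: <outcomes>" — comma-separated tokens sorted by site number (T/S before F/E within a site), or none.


run #1 (g=-2, k=3, v=3) runs B1->F, B3->S, B2->F, B5->E, B4->T, B7->T, B8->F; records B1=F, B2=F, B3=S, B4=T, B5=E, B7=T, B8=F
run #2 (g=-2, k=3, v=4) runs B1->F, B3->S, B2->F, B5->S, B4->F, B6->T, B7->F, B8->F; records B1=F, B2=F, B3=S, B4=F, B5=S, B6=T, B7=F, B8=F
run #3 (g=0, k=8, v=3) runs B1->F, B3->E, B2->F, B5->S, B4->F, B6->F, B7->F, B8->T; records B1=F, B2=F, B3=E, B4=F, B5=S, B6=F, B7=F, B8=T
run #4 (g=-2, k=5, v=6) runs B1->F, B3->S, B2->F, B5->S, B4->F, B6->T, B7->F, B8->T; records B1=F, B2=F, B3=S, B4=F, B5=S, B6=T, B7=F, B8=T
run #5 (g=1, k=8, v=5) runs B1->F, B3->E, B2->T, B5->E, B4->T, B7->F, B8->T; records B1=F, B2=T, B3=E, B4=T, B5=E, B7=F, B8=T
run #6 (g=-1, k=7, v=5) runs B1->F, B3->S, B2->F, B5->S, B4->F, B6->T, B7->F, B8->T; records B1=F, B2=F, B3=S, B4=F, B5=S, B6=T, B7=F, B8=T
run #7 (g=-3, k=7, v=3) runs B1->F, B3->S, B2->F, B5->E, B4->F, B6->F, B7->F, B8->T; records B1=F, B2=F, B3=S, B4=F, B5=E, B6=F, B7=F, B8=T
run #8 (g=-1, k=7, v=2) runs B1->F, B3->S, B2->F, B5->E, B4->F, B6->F, B7->F, B8->T; records B1=F, B2=F, B3=S, B4=F, B5=E, B6=F, B7=F, B8=T
run #9 (g=-1, k=7, v=4) runs B1->F, B3->S, B2->F, B5->S, B4->F, B6->T, B7->F, B8->T; records B1=F, B2=F, B3=S, B4=F, B5=S, B6=T, B7=F, B8=T
run #10 (g=1, k=3, v=2) runs B1->F, B3->S, B2->F, B5->E, B4->T, B7->F, B8->F; records B1=F, B2=F, B3=S, B4=T, B5=E, B7=F, B8=F
union over the pool: B1=F, B2=T, B2=F, B3=S, B3=E, B4=T, B4=F, B5=S, B5=E, B6=T, B6=F, B7=T, B7=F, B8=T, B8=F
uncovered (1 of 16): B1=T
Answer: B1=T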